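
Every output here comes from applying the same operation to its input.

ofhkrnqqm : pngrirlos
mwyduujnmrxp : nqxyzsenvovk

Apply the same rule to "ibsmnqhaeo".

jpcftbnior

Each output is the input with this applied: shift every letter 1 place forward in the alphabet (wrapping around), then take characters alternately from the front and the back (1st, last, 2nd, 2nd-last, ...).
Working it through for "ibsmnqhaeo": intermediate "jctnoribfp", final "jpcftbnior".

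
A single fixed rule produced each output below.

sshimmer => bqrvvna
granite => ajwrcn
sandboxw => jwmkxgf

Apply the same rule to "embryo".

What's happening: delete the first character, then shift every letter 9 places forward in the alphabet (wrapping around).
"embryo" → "mbryo" → "vkahx".

vkahx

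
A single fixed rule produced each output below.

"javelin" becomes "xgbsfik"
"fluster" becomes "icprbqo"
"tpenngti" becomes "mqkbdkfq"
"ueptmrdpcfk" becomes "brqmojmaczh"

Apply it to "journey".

In each case the input is transformed by: shift every letter 3 places backward in the alphabet (wrapping around), then swap each adjacent pair of characters (1↔2, 3↔4, ...).
Starting from "journey": after the first operation, "glrokbv"; after the second, "lgorbkv".
(Check on "fluster": → "cirpqbo" → "icprbqo" ✓)

lgorbkv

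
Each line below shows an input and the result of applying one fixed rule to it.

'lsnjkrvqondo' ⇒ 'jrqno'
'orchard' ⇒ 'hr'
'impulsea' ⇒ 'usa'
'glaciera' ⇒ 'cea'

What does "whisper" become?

se

Looking at the pairs, the operation is to delete the first 2 characters, then keep every other character starting from the second (positions 2nd, 4th, 6th, ...).
Working it through for "whisper": intermediate "isper", final "se".
(Check on "orchard": → "chard" → "hr" ✓)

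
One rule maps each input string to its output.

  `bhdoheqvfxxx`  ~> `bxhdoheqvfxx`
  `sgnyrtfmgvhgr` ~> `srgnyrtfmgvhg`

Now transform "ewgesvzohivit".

Rule — swap the first and last characters, then move the last character to the front.
On "ewgesvzohivit": the first step gives "twgesvzohivie", and the second then gives "etwgesvzohivi".

etwgesvzohivi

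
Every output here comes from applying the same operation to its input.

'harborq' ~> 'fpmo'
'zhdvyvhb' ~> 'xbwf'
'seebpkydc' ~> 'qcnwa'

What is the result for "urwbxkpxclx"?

suvnav

Each output is the input with this applied: keep every other character starting from the first (positions 1st, 3rd, 5th, ...), then shift every letter 2 places backward in the alphabet (wrapping around).
Starting from "urwbxkpxclx": after the first operation, "uwxpcx"; after the second, "suvnav".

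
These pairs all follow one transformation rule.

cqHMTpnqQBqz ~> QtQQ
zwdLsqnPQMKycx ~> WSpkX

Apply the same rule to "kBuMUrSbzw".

buB

In each case the input is transformed by: keep one character in every 3, starting at position 2 (positions 2nd, 5th, 8th, ...), then flip the case of every letter.
Applying both steps to "kBuMUrSbzw": "BUb", then "buB".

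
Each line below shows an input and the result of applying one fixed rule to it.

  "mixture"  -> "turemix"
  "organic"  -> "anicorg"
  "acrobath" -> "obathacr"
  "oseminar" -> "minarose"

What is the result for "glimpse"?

What's happening: move the first 3 characters to the end (rotate left by 3).
Applying that to "glimpse" gives "mpsegli".

mpsegli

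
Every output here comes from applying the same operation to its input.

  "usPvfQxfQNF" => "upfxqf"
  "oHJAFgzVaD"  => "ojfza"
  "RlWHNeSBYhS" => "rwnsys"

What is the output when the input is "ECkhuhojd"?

ekuod

Looking at the pairs, the operation is to keep every other character starting from the first (positions 1st, 3rd, 5th, ...), then convert every letter to lowercase.
Working it through for "ECkhuhojd": intermediate "Ekuod", final "ekuod".
(Check on "RlWHNeSBYhS": → "RWNSYS" → "rwnsys" ✓)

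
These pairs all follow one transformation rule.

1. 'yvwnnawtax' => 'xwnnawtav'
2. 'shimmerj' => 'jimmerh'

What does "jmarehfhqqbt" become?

tarehfhqqbm

In each case the input is transformed by: delete the first character, then swap the first and last characters.
Working it through for "jmarehfhqqbt": intermediate "marehfhqqbt", final "tarehfhqqbm".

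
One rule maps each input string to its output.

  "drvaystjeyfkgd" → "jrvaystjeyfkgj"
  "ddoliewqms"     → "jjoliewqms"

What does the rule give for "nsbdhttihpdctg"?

The pattern: replace every "d" with "j".
So "nsbdhttihpdctg" becomes "nsbjhttihpjctg".

nsbjhttihpjctg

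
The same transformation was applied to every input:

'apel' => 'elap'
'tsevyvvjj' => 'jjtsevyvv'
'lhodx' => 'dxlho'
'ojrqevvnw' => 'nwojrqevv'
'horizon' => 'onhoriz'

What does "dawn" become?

wnda

What's happening: move the last 2 characters to the front (rotate right by 2).
For "dawn" the result is "wnda".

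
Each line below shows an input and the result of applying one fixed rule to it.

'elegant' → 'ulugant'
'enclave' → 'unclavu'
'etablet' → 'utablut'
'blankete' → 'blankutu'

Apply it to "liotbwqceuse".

Rule — replace every "e" with "u".
Doing the same to "liotbwqceuse": "liotbwqcuusu".

liotbwqcuusu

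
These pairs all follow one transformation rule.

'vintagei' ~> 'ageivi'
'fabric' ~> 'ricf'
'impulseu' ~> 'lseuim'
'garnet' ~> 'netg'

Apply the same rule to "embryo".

ryoe

The pattern: swap the front and back halves of the string, then delete the last 2 characters.
For "embryo", step one produces "ryoemb"; step two turns that into "ryoe".
(Check on "fabric": → "ricfab" → "ricf" ✓)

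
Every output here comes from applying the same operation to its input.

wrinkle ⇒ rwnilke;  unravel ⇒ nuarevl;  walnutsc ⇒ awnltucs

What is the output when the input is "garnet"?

What's happening: swap each adjacent pair of characters (1↔2, 3↔4, ...).
Applying that to "garnet" gives "agnrte".

agnrte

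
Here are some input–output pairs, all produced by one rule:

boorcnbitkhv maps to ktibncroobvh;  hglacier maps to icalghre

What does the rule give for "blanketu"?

eknalbut

Rule — move the last 2 characters to the front (rotate right by 2), then reverse the string.
Doing the same to "blanketu": "eknalbut".
(Check on "hglacier": → "erhglaci" → "icalghre" ✓)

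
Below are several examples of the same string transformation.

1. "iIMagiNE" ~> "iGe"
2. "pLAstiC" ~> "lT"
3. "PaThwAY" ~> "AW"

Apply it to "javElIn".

Looking at the pairs, the operation is to flip the case of every letter, then keep one character in every 3, starting at position 2 (positions 2nd, 5th, 8th, ...).
Working it through for "javElIn": intermediate "JAVeLiN", final "AL".

AL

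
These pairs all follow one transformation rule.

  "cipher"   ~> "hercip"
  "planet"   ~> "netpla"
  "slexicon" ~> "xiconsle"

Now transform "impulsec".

The rule is to move the first 3 characters to the end (rotate left by 3).
Doing the same to "impulsec": "ulsecimp".

ulsecimp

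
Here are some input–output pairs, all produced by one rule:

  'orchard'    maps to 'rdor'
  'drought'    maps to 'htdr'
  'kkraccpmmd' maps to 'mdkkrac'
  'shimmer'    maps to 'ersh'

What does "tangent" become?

ntta

Rule — move the last 2 characters to the front (rotate right by 2), then delete the last 3 characters.
Doing the same to "tangent": "ntta".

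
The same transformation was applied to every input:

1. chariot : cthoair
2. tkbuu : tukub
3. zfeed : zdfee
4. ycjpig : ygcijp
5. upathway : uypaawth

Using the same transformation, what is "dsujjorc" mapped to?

dcsruojj

What's happening: take characters alternately from the front and the back (1st, last, 2nd, 2nd-last, ...).
Doing the same to "dsujjorc": "dcsruojj".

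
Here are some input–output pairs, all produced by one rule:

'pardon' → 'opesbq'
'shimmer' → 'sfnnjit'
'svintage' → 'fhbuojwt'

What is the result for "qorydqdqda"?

Each output is the input with this applied: reverse the string, then shift every letter 1 place forward in the alphabet (wrapping around).
Doing the same to "qorydqdqda": "bererezspr".

bererezspr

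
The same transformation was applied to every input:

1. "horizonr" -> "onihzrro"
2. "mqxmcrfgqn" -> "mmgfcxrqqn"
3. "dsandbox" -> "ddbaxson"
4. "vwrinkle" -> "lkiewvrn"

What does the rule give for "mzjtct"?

mjcztt

Each output is the input with this applied: sort the characters into reverse alphabetical order, then swap the front and back halves of the string.
Starting from "mzjtct": after the first operation, "zttmjc"; after the second, "mjcztt".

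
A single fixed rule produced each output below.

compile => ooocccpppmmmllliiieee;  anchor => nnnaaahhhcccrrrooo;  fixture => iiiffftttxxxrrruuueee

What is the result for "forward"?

ooofffwwwrrrrrraaaddd

Looking at the pairs, the operation is to swap each adjacent pair of characters (1↔2, 3↔4, ...), then repeat every character 3 times.
Starting from "forward": after the first operation, "ofwrrad"; after the second, "ooofffwwwrrrrrraaaddd".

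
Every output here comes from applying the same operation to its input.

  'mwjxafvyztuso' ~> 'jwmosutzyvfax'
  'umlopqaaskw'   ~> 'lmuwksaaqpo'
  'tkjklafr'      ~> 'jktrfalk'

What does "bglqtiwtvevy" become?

Each output is the input with this applied: move the first 3 characters to the end (rotate left by 3), then reverse the string.
On "bglqtiwtvevy": the first step gives "qtiwtvevybgl", and the second then gives "lgbyvevtwitq".
(Check on "umlopqaaskw": → "opqaaskwuml" → "lmuwksaaqpo" ✓)

lgbyvevtwitq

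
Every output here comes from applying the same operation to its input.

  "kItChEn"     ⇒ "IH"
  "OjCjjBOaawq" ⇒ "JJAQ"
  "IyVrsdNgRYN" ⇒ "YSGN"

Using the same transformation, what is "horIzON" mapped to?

What's happening: keep one character in every 3, starting at position 2 (positions 2nd, 5th, 8th, ...), then convert every letter to uppercase.
Applying both steps to "horIzON": "oz", then "OZ".

OZ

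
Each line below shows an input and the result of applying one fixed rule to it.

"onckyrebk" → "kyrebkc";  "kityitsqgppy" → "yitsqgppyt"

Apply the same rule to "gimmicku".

The transformation: delete the first 2 characters, then move the first character to the end.
Working it through for "gimmicku": intermediate "mmicku", final "mickum".

mickum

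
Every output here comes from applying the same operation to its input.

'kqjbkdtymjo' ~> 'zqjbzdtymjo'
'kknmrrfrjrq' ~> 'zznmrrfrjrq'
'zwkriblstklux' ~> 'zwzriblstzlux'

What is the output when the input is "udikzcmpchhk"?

udizzcmpchhz

Each output is the input with this applied: replace every "k" with "z".
Doing the same to "udikzcmpchhk": "udizzcmpchhz".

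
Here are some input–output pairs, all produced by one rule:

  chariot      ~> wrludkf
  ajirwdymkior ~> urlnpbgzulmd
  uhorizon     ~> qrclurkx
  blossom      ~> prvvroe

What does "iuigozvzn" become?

Rule — reverse the string, then shift every letter 3 places forward in the alphabet (wrapping around).
"iuigozvzn" → "qcycrjlxl".
(Check on "chariot": → "toirahc" → "wrludkf" ✓)

qcycrjlxl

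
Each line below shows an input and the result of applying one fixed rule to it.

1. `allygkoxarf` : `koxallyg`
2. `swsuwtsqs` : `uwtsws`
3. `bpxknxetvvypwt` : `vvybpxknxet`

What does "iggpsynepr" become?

syniggp

The rule is to delete the last 3 characters, then move the last 3 characters to the front (rotate right by 3).
Applying both steps to "iggpsynepr": "iggpsyn", then "syniggp".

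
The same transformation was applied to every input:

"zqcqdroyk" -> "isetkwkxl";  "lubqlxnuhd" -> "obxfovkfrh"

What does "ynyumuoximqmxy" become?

grsshsogoircgk

What's happening: move the last 3 characters to the front (rotate right by 3), then shift every letter 6 places backward in the alphabet (wrapping around).
"ynyumuoximqmxy" → "mxyynyumuoximq" → "grsshsogoircgk".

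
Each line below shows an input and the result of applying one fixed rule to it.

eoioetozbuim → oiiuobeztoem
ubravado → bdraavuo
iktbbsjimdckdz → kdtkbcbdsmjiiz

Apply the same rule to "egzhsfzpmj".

gmzphzsfej

Rule — take characters alternately from the front and the back (1st, last, 2nd, 2nd-last, ...), then move the first 2 characters to the end (rotate left by 2).
Working it through for "egzhsfzpmj": intermediate "ejgmzphzsf", final "gmzphzsfej".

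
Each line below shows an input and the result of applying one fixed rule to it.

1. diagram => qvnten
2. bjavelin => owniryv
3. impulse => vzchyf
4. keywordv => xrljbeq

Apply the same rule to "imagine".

Looking at the pairs, the operation is to delete the last character, then shift every letter 13 places forward in the alphabet (wrapping around) — i.e. ROT13.
On "imagine": the first step gives "imagin", and the second then gives "vzntva".

vzntva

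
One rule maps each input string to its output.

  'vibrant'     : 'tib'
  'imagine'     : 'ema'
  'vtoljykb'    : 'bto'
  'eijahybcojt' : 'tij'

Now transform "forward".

Looking at the pairs, the operation is to swap the first and last characters, then keep only the first 3 characters.
Starting from "forward": after the first operation, "dorwarf"; after the second, "dor".
(Check on "imagine": → "emagini" → "ema" ✓)

dor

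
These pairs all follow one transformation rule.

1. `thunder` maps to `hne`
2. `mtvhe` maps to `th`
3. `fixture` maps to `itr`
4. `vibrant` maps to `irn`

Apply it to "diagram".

iga

Looking at the pairs, the operation is to keep every other character starting from the second (positions 2nd, 4th, 6th, ...).
Doing the same to "diagram": "iga".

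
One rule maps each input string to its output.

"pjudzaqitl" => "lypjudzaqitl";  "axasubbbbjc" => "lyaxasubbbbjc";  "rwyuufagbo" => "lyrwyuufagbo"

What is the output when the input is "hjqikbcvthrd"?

The transformation: prepend "ly".
Doing the same to "hjqikbcvthrd": "lyhjqikbcvthrd".

lyhjqikbcvthrd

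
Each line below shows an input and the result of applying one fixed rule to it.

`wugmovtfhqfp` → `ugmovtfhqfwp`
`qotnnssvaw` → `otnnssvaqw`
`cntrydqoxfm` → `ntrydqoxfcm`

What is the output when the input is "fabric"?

The pattern: swap the first and last characters, then move the first character to the end.
On "fabric": the first step gives "cabrif", and the second then gives "abrifc".
(Check on "wugmovtfhqfp": → "pugmovtfhqfw" → "ugmovtfhqfwp" ✓)

abrifc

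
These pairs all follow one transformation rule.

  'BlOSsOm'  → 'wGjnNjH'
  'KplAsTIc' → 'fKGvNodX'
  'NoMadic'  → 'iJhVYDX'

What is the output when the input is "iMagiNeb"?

In each case the input is transformed by: shift every letter 5 places backward in the alphabet (wrapping around), then flip the case of every letter.
Doing the same to "iMagiNeb": "DhVBDiZW".

DhVBDiZW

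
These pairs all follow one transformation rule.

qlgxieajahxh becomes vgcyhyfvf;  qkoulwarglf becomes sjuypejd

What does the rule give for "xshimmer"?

The transformation: delete the first 3 characters, then shift every letter 2 places backward in the alphabet (wrapping around).
"xshimmer" → "immer" → "gkkcp".
(Check on "qkoulwarglf": → "ulwarglf" → "sjuypejd" ✓)

gkkcp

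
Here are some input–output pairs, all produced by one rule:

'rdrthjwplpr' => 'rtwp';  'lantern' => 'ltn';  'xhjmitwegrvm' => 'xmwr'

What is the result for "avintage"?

Looking at the pairs, the operation is to keep one character in every 3, starting at position 1 (positions 1st, 4th, 7th, ...).
Applying that to "avintage" gives "ang".

ang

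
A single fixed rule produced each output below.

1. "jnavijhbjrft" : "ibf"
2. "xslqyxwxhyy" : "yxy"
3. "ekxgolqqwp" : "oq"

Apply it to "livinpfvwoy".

nvy

The pattern: delete the first 3 characters, then keep one character in every 3, starting at position 2 (positions 2nd, 5th, 8th, ...).
On "livinpfvwoy": the first step gives "inpfvwoy", and the second then gives "nvy".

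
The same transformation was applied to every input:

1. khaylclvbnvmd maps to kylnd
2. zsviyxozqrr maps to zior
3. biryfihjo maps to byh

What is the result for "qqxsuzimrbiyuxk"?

qsibu

The rule is to keep one character in every 3, starting at position 1 (positions 1st, 4th, 7th, ...).
Doing the same to "qqxsuzimrbiyuxk": "qsibu".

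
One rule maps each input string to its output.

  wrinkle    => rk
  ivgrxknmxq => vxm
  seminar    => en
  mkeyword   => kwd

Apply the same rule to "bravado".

ra

The transformation: keep one character in every 3, starting at position 2 (positions 2nd, 5th, 8th, ...).
Doing the same to "bravado": "ra".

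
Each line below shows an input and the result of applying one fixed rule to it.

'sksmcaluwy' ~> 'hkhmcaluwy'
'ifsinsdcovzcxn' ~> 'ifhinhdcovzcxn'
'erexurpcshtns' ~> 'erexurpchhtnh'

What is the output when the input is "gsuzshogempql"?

ghuzhhogempql

The pattern: replace every "s" with "h".
Doing the same to "gsuzshogempql": "ghuzhhogempql".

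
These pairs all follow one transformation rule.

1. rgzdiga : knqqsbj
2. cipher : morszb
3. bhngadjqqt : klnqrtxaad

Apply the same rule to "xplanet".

Rule — sort the characters into alphabetical order, then shift every letter 10 places forward in the alphabet (wrapping around).
For "xplanet", step one produces "aelnptx"; step two turns that into "kovxzdh".
(Check on "rgzdiga": → "adggirz" → "knqqsbj" ✓)

kovxzdh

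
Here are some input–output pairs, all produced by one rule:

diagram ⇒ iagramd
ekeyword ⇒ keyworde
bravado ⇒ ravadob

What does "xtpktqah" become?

Each output is the input with this applied: move the first character to the end.
So "xtpktqah" becomes "tpktqahx".

tpktqahx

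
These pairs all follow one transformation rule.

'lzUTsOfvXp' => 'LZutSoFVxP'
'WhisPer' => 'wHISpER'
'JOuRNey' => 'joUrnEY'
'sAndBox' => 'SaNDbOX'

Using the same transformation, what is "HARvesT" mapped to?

harVESt

The pattern: flip the case of every letter.
"HARvesT" → "harVESt".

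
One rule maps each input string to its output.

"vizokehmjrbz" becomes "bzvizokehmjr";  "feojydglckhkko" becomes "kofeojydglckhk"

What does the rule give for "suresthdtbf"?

Rule — move the last 2 characters to the front (rotate right by 2).
Doing the same to "suresthdtbf": "bfsuresthdt".

bfsuresthdt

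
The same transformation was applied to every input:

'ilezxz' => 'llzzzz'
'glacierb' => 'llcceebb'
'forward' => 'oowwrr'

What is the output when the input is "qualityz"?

uullttzz

The transformation: keep every other character starting from the second (positions 2nd, 4th, 6th, ...), then double every character.
Applying both steps to "qualityz": "ultz", then "uullttzz".
(Check on "ilezxz": → "lzz" → "llzzzz" ✓)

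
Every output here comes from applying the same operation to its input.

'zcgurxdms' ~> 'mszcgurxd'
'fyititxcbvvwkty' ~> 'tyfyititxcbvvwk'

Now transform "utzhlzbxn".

xnutzhlzb

What's happening: move the last 2 characters to the front (rotate right by 2).
For "utzhlzbxn" the result is "xnutzhlzb".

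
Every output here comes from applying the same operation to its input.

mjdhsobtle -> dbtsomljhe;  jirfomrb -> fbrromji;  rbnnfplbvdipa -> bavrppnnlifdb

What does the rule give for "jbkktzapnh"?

baztpnkkjh

The pattern: sort the characters into reverse alphabetical order, then move the last 2 characters to the front (rotate right by 2).
"jbkktzapnh" → "baztpnkkjh".
(Check on "mjdhsobtle": → "tsomljhedb" → "dbtsomljhe" ✓)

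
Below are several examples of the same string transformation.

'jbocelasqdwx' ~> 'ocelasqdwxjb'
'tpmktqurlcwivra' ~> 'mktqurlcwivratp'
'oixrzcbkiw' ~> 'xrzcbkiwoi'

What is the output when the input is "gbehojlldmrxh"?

ehojlldmrxhgb

What's happening: move the first 2 characters to the end (rotate left by 2).
On "gbehojlldmrxh" that produces "ehojlldmrxhgb".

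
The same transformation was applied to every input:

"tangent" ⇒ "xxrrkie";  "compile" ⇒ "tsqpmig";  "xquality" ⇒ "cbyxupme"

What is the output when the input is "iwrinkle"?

avrpommi

Looking at the pairs, the operation is to sort the characters into reverse alphabetical order, then shift every letter 4 places forward in the alphabet (wrapping around).
Applying both steps to "iwrinkle": "wrnlkiie", then "avrpommi".
(Check on "tangent": → "ttnngea" → "xxrrkie" ✓)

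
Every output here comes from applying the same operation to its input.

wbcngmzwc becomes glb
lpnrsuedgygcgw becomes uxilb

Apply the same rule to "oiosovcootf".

nttk

What's happening: shift every letter 5 places forward in the alphabet (wrapping around), then keep one character in every 3, starting at position 2 (positions 2nd, 5th, 8th, ...).
Working it through for "oiosovcootf": intermediate "tntxtahttyk", final "nttk".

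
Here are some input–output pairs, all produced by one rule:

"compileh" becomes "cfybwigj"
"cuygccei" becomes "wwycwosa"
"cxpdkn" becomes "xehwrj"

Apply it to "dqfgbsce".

Rule — shift every letter 6 places backward in the alphabet (wrapping around), then swap the front and back halves of the string.
Applying that to "dqfgbsce" gives "vmwyxkza".

vmwyxkza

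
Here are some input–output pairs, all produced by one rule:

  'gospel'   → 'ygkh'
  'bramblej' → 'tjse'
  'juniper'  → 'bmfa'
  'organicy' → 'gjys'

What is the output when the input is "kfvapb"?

cxns

What's happening: shift every letter 8 places backward in the alphabet (wrapping around), then keep only the first 4 characters.
Applying both steps to "kfvapb": "cxnsht", then "cxns".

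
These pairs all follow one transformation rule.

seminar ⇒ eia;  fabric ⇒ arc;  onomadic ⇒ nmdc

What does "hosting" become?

The transformation: keep every other character starting from the second (positions 2nd, 4th, 6th, ...).
"hosting" → "otn".

otn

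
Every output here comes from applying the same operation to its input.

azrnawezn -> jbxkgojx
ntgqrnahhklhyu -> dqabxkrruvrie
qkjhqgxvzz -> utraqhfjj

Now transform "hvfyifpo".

The transformation: delete the first character, then shift every letter 10 places forward in the alphabet (wrapping around).
"hvfyifpo" → "vfyifpo" → "fpispzy".
(Check on "azrnawezn": → "zrnawezn" → "jbxkgojx" ✓)

fpispzy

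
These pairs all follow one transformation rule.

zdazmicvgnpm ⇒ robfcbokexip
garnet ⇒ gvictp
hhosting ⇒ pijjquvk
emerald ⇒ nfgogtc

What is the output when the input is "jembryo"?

aqlgodt

The transformation: shift every letter 2 places forward in the alphabet (wrapping around), then move the last 2 characters to the front (rotate right by 2).
Applying both steps to "jembryo": "lgodtaq", then "aqlgodt".
(Check on "zdazmicvgnpm": → "bfcbokexipro" → "robfcbokexip" ✓)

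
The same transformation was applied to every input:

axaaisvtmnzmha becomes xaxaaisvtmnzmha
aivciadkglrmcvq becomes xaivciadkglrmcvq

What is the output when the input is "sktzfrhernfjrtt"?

Looking at the pairs, the operation is to prepend "x".
On "sktzfrhernfjrtt" that produces "xsktzfrhernfjrtt".

xsktzfrhernfjrtt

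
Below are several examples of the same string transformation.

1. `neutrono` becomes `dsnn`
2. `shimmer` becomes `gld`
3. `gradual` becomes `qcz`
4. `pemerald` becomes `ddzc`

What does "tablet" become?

The transformation: shift every letter 1 place backward in the alphabet (wrapping around), then keep every other character starting from the second (positions 2nd, 4th, 6th, ...).
Applying both steps to "tablet": "szakds", then "zks".

zks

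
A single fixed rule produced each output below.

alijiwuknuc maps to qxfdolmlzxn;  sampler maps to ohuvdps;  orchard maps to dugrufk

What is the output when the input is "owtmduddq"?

In each case the input is transformed by: shift every letter 3 places forward in the alphabet (wrapping around), then move the last 3 characters to the front (rotate right by 3).
On "owtmduddq" that produces "ggtrzwpgx".

ggtrzwpgx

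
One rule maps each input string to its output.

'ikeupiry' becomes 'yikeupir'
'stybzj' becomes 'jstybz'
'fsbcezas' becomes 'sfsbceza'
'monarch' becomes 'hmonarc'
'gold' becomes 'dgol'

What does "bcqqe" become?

Looking at the pairs, the operation is to move the last character to the front.
On "bcqqe" that produces "ebcqq".

ebcqq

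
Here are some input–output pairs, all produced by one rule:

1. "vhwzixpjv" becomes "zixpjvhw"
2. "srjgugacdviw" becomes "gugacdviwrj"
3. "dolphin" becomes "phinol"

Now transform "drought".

What's happening: delete the first character, then move the first 2 characters to the end (rotate left by 2).
On "drought" that produces "ughtro".
(Check on "srjgugacdviw": → "rjgugacdviw" → "gugacdviwrj" ✓)

ughtro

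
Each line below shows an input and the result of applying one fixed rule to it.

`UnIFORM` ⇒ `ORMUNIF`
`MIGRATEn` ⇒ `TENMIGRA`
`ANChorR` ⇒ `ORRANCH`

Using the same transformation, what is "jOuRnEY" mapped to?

NEYJOUR

In each case the input is transformed by: move the last 3 characters to the front (rotate right by 3), then convert every letter to uppercase.
"jOuRnEY" → "nEYjOuR" → "NEYJOUR".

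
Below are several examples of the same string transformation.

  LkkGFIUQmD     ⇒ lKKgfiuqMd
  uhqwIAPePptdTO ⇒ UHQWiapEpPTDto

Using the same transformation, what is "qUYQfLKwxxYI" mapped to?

Each output is the input with this applied: flip the case of every letter.
So "qUYQfLKwxxYI" becomes "QuyqFlkWXXyi".

QuyqFlkWXXyi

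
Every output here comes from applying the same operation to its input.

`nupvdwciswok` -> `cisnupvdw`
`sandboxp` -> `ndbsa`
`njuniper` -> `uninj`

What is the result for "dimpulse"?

In each case the input is transformed by: delete the last 3 characters, then move the last 3 characters to the front (rotate right by 3).
Applying that to "dimpulse" gives "mpudi".

mpudi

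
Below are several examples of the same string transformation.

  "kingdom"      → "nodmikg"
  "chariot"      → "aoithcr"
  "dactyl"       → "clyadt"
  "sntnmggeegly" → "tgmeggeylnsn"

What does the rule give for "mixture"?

In each case the input is transformed by: swap each adjacent pair of characters (1↔2, 3↔4, ...), then move the first 3 characters to the end (rotate left by 3).
"mixture" → "imtxrue" → "xrueimt".

xrueimt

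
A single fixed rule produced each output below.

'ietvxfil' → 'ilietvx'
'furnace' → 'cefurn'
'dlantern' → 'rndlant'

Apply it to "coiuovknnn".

Looking at the pairs, the operation is to move the last 3 characters to the front (rotate right by 3), then delete the first character.
Applying both steps to "coiuovknnn": "nnncoiuovk", then "nncoiuovk".
(Check on "dlantern": → "erndlant" → "rndlant" ✓)

nncoiuovk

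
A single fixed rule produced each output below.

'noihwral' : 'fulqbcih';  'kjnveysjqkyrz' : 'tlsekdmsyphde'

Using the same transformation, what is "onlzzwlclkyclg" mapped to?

afwsefwfqttfhi

The transformation: reverse the string, then shift every letter 6 places backward in the alphabet (wrapping around).
"onlzzwlclkyclg" → "glcyklclwzzlno" → "afwsefwfqttfhi".
(Check on "noihwral": → "larwhion" → "fulqbcih" ✓)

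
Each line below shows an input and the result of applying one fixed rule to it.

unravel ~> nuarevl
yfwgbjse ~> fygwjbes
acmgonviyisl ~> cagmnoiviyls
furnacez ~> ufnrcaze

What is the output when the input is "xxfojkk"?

Looking at the pairs, the operation is to swap each adjacent pair of characters (1↔2, 3↔4, ...).
So "xxfojkk" becomes "xxofkjk".

xxofkjk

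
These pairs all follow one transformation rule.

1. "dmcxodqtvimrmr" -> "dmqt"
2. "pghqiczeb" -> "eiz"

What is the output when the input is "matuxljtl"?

ltx

In each case the input is transformed by: sort the characters into alphabetical order, then keep one character in every 3, starting at position 3 (positions 3rd, 6th, 9th, ...).
On "matuxljtl": the first step gives "ajllmttux", and the second then gives "ltx".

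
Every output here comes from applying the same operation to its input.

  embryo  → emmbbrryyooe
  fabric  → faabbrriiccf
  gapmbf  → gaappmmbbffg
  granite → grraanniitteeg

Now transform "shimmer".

shhiimmmmeerrs

The transformation: double every character, then move the first character to the end.
Working it through for "shimmer": intermediate "sshhiimmmmeerr", final "shhiimmmmeerrs".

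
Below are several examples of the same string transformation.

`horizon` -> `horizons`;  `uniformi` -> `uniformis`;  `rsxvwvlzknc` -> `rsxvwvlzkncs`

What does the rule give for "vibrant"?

Looking at the pairs, the operation is to append "s".
So "vibrant" becomes "vibrants".

vibrants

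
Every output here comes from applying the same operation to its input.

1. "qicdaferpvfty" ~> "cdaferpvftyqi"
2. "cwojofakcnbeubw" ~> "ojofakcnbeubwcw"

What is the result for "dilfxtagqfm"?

Rule — move the first 2 characters to the end (rotate left by 2).
For "dilfxtagqfm" the result is "lfxtagqfmdi".

lfxtagqfmdi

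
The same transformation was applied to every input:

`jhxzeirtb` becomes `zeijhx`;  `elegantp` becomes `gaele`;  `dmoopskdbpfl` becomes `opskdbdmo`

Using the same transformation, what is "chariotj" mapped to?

richa

In each case the input is transformed by: delete the last 3 characters, then move the first 3 characters to the end (rotate left by 3).
Working it through for "chariotj": intermediate "chari", final "richa".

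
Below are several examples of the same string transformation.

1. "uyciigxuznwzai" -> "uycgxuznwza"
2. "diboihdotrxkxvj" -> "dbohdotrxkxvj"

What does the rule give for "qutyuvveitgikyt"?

In each case the input is transformed by: remove every "i".
On "qutyuvveitgikyt" that produces "qutyuvvetgkyt".

qutyuvvetgkyt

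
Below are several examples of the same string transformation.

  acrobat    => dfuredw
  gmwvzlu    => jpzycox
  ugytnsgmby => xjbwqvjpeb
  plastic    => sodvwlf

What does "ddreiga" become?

The transformation: shift every letter 3 places forward in the alphabet (wrapping around).
So "ddreiga" becomes "gguhljd".

gguhljd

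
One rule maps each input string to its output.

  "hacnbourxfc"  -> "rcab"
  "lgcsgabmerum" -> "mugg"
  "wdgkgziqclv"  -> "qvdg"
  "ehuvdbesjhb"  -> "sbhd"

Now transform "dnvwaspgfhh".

In each case the input is transformed by: keep one character in every 3, starting at position 2 (positions 2nd, 5th, 8th, ...), then move the first 2 characters to the end (rotate left by 2).
Starting from "dnvwaspgfhh": after the first operation, "nagh"; after the second, "ghna".

ghna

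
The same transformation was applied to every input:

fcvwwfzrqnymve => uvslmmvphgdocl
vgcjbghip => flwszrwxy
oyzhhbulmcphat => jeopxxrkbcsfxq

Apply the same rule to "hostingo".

exeijydw

Looking at the pairs, the operation is to move the last character to the front, then shift every letter 10 places backward in the alphabet (wrapping around).
Starting from "hostingo": after the first operation, "ohosting"; after the second, "exeijydw".
(Check on "oyzhhbulmcphat": → "toyzhhbulmcpha" → "jeopxxrkbcsfxq" ✓)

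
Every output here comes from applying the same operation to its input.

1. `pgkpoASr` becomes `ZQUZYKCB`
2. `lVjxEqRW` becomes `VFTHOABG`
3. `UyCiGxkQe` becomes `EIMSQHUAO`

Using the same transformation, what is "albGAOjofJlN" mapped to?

The rule is to shift every letter 10 places forward in the alphabet (wrapping around), then convert every letter to uppercase.
Working it through for "albGAOjofJlN": intermediate "kvlQKYtypTvX", final "KVLQKYTYPTVX".

KVLQKYTYPTVX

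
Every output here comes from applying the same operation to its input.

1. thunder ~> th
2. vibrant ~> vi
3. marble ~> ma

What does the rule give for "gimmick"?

gi

The pattern: keep only the first 2 characters.
Doing the same to "gimmick": "gi".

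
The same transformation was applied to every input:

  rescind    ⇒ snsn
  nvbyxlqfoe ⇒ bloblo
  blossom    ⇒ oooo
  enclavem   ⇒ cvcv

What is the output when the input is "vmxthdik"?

xdxd

The rule is to keep one character in every 3, starting at position 3 (positions 3rd, 6th, 9th, ...), then write the whole string twice.
Applying that to "vmxthdik" gives "xdxd".
(Check on "rescind": → "sn" → "snsn" ✓)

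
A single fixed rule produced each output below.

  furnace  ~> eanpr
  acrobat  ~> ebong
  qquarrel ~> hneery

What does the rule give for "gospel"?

fcry

The transformation: shift every letter 13 places forward in the alphabet (wrapping around) — i.e. ROT13, then delete the first 2 characters.
"gospel" → "tbfcry" → "fcry".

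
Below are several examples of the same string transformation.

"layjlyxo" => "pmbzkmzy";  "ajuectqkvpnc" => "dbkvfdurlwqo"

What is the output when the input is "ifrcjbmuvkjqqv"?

In each case the input is transformed by: move the last character to the front, then shift every letter 1 place forward in the alphabet (wrapping around).
Working it through for "ifrcjbmuvkjqqv": intermediate "vifrcjbmuvkjqq", final "wjgsdkcnvwlkrr".

wjgsdkcnvwlkrr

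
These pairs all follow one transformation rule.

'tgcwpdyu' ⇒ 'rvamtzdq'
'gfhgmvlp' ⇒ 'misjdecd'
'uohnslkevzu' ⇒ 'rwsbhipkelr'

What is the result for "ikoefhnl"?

In each case the input is transformed by: reverse the string, then shift every letter 3 places backward in the alphabet (wrapping around).
On "ikoefhnl": the first step gives "lnhfeoki", and the second then gives "ikecblhf".

ikecblhf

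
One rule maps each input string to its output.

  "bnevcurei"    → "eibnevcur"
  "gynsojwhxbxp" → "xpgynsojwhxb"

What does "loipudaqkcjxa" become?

xaloipudaqkcj

The transformation: move the last 2 characters to the front (rotate right by 2).
On "loipudaqkcjxa" that produces "xaloipudaqkcj".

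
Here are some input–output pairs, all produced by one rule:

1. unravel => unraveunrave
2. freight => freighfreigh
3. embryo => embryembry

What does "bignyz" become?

bignybigny

The pattern: delete the last character, then write the whole string twice.
Starting from "bignyz": after the first operation, "bigny"; after the second, "bignybigny".
(Check on "freight": → "freigh" → "freighfreigh" ✓)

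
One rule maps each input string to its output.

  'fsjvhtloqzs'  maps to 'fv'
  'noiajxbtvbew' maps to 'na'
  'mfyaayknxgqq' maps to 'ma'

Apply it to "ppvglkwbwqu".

In each case the input is transformed by: keep one character in every 3, starting at position 1 (positions 1st, 4th, 7th, ...), then delete the last 2 characters.
Working it through for "ppvglkwbwqu": intermediate "pgwq", final "pg".

pg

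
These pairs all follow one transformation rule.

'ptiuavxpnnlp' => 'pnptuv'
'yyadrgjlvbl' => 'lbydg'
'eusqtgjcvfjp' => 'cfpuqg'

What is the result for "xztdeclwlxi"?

In each case the input is transformed by: keep every other character starting from the second (positions 2nd, 4th, 6th, ...), then move the first 3 characters to the end (rotate left by 3).
Starting from "xztdeclwlxi": after the first operation, "zdcwx"; after the second, "wxzdc".

wxzdc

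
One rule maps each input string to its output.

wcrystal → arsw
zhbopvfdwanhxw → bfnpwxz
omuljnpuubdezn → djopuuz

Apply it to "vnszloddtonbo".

dlnostv

Rule — keep every other character starting from the first (positions 1st, 3rd, 5th, ...), then sort the characters into alphabetical order.
Starting from "vnszloddtonbo": after the first operation, "vsldtno"; after the second, "dlnostv".
(Check on "wcrystal": → "wrsa" → "arsw" ✓)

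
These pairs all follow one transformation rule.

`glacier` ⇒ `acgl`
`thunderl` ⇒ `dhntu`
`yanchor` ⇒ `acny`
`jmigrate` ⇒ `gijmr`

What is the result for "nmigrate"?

Each output is the input with this applied: delete the last 3 characters, then sort the characters into alphabetical order.
"nmigrate" → "nmigr" → "gimnr".
(Check on "yanchor": → "yanc" → "acny" ✓)

gimnr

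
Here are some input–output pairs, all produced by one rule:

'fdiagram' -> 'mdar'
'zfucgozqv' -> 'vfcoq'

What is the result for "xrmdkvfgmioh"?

The pattern: move the last character to the front, then keep every other character starting from the first (positions 1st, 3rd, 5th, ...).
Applying both steps to "xrmdkvfgmioh": "hxrmdkvfgmio", then "hrdvgi".

hrdvgi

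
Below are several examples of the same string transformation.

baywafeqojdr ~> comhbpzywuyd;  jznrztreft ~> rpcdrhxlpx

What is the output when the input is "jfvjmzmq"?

The pattern: swap the front and back halves of the string, then shift every letter 2 places backward in the alphabet (wrapping around).
On "jfvjmzmq": the first step gives "mzmqjfvj", and the second then gives "kxkohdth".
(Check on "baywafeqojdr": → "eqojdrbaywaf" → "comhbpzywuyd" ✓)

kxkohdth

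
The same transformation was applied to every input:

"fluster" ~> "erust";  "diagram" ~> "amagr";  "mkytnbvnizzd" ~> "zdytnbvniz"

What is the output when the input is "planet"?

The rule is to delete the first 2 characters, then move the last 2 characters to the front (rotate right by 2).
So "planet" becomes "etan".

etan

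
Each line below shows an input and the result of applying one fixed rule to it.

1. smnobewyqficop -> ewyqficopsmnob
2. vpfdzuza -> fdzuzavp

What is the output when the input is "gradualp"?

adualpgr

Rule — move the last 2 characters to the front (rotate right by 2), then swap the front and back halves of the string.
Applying both steps to "gradualp": "lpgradua", then "adualpgr".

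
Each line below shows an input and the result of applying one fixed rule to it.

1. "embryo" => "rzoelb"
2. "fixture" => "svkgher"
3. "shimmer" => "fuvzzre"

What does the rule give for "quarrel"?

dhneery

Looking at the pairs, the operation is to shift every letter 13 places forward in the alphabet (wrapping around) — i.e. ROT13.
Applying that to "quarrel" gives "dhneery".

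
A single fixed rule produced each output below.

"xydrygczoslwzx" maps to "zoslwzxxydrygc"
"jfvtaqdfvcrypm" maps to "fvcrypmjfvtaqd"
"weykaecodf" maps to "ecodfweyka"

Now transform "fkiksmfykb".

mfykbfkiks

In each case the input is transformed by: swap the front and back halves of the string.
For "fkiksmfykb" the result is "mfykbfkiks".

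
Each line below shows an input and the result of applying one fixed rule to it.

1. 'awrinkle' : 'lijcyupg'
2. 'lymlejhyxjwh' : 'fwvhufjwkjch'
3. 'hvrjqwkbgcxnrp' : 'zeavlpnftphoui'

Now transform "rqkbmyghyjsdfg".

fwhqbdepoizkwe

Rule — shift every letter 2 places backward in the alphabet (wrapping around), then swap the front and back halves of the string.
"rqkbmyghyjsdfg" → "poizkwefwhqbde" → "fwhqbdepoizkwe".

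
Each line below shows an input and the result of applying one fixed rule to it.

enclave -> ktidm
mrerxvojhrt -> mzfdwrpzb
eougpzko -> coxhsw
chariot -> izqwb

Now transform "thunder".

Each output is the input with this applied: delete the first 2 characters, then shift every letter 8 places forward in the alphabet (wrapping around).
On "thunder" that produces "cvlmz".

cvlmz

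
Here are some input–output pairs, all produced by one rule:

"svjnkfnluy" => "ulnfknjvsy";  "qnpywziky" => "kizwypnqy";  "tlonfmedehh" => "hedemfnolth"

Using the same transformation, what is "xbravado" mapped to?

The transformation: reverse the string, then move the first character to the end.
Starting from "xbravado": after the first operation, "odavarbx"; after the second, "davarbxo".

davarbxo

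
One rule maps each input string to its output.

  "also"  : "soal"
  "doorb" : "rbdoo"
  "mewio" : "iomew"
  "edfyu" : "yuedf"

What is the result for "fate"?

What's happening: move the last 2 characters to the front (rotate right by 2).
On "fate" that produces "tefa".

tefa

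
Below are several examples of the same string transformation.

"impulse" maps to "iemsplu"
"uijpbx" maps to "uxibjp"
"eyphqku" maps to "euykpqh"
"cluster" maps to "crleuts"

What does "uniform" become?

Looking at the pairs, the operation is to take characters alternately from the front and the back (1st, last, 2nd, 2nd-last, ...).
So "uniform" becomes "umnriof".

umnriof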